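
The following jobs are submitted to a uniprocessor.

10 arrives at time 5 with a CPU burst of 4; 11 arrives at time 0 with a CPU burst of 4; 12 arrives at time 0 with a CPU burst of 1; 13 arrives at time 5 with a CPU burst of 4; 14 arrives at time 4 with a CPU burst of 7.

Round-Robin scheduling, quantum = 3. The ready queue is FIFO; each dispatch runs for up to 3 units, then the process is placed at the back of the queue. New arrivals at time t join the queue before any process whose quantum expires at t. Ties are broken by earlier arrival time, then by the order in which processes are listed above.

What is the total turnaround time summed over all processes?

52

Timeline: | 11 0-3 | 12 3-4 | 11 4-5 | 14 5-8 | 10 8-11 | 13 11-14 | 14 14-17 | 10 17-18 | 13 18-19 | 14 19-20 |
Completion: 10=18  11=5  12=4  13=19  14=20
Turnaround = completion − arrival: 10=13, 11=5, 12=4, 13=14, 14=16
Total turnaround = 13 + 5 + 4 + 14 + 16 = 52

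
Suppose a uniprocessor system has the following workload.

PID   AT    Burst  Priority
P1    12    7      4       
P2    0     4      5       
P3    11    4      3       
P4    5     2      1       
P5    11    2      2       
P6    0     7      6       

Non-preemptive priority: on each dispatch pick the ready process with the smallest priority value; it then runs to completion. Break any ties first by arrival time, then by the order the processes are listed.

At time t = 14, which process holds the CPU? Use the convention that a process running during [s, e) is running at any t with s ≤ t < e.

Gantt: | P2 0-4 | P6 4-11 | P4 11-13 | P5 13-15 | P3 15-19 | P1 19-26 |
Completion: P1=26  P2=4  P3=19  P4=13  P5=15  P6=11
Turnaround (C−A): P1=14  P2=4  P3=8  P4=8  P5=4  P6=11

P5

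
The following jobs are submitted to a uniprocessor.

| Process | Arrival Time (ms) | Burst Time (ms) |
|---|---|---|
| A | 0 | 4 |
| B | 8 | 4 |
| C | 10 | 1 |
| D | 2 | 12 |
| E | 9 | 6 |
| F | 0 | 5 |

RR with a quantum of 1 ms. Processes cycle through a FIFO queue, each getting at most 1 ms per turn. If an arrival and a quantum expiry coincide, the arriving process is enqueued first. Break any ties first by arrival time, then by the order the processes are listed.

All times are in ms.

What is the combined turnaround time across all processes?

94

Schedule: | A 0-1 | F 1-2 | A 2-3 | D 3-4 | F 4-5 | A 5-6 | D 6-7 | F 7-8 | A 8-9 | D 9-10 | B 10-11 | F 11-12 | E 12-13 | C 13-14 | D 14-15 | B 15-16 | F 16-17 | E 17-18 | D 18-19 | B 19-20 | E 20-21 | D 21-22 | B 22-23 | E 23-24 | D 24-25 | E 25-26 | D 26-27 | E 27-28 | D 28-32 |
Completion: A=9  B=23  C=14  D=32  E=28  F=17
Turnaround (C−A): A=9  B=15  C=4  D=30  E=19  F=17
Turnaround = completion − arrival: A=9, B=15, C=4, D=30, E=19, F=17
Total turnaround = 9 + 15 + 4 + 30 + 19 + 17 = 94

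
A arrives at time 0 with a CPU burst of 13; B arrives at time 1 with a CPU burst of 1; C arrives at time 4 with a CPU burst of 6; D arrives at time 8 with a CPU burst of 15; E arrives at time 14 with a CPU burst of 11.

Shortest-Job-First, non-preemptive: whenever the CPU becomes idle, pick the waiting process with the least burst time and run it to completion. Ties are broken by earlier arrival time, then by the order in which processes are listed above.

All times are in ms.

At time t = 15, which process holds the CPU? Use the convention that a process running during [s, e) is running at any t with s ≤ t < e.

Schedule: | A 0-13 | B 13-14 | C 14-20 | E 20-31 | D 31-46 |
Completion: A=13  B=14  C=20  D=46  E=31
Turnaround (C−A): A=13  B=13  C=16  D=38  E=17

C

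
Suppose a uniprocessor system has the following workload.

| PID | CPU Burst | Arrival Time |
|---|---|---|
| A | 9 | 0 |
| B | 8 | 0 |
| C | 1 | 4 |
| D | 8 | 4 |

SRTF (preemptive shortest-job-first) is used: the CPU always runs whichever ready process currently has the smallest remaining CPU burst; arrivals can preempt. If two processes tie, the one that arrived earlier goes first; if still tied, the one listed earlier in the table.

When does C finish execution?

Schedule: | B 0-4 | C 4-5 | B 5-9 | D 9-17 | A 17-26 |
Completion: A=26  B=9  C=5  D=17
Turnaround (C−A): A=26  B=9  C=1  D=13

5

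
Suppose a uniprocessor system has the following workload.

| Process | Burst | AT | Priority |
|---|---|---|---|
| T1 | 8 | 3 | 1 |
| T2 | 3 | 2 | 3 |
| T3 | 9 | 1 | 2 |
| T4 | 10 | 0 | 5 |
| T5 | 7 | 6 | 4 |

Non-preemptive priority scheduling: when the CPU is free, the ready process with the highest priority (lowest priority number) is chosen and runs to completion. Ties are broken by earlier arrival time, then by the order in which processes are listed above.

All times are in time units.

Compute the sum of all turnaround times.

Timeline: | T4 0-10 | T1 10-18 | T3 18-27 | T2 27-30 | T5 30-37 |
Completion: T1=18  T2=30  T3=27  T4=10  T5=37
Turnaround (C−A): T1=15  T2=28  T3=26  T4=10  T5=31
Turnaround = completion − arrival: T1=15, T2=28, T3=26, T4=10, T5=31
Total turnaround = 15 + 28 + 26 + 10 + 31 = 110

110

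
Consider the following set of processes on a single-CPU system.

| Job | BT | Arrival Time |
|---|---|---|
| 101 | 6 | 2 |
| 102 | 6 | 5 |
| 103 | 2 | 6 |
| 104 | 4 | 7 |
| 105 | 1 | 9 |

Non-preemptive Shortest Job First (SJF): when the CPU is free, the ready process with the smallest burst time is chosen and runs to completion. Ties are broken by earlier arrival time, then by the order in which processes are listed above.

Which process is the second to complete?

Timeline: | idle 0-2 | 101 2-8 | 103 8-10 | 105 10-11 | 104 11-15 | 102 15-21 |
Completion: 101=8  102=21  103=10  104=15  105=11
Finish order: 101 → 103 → 105 → 104 → 102

103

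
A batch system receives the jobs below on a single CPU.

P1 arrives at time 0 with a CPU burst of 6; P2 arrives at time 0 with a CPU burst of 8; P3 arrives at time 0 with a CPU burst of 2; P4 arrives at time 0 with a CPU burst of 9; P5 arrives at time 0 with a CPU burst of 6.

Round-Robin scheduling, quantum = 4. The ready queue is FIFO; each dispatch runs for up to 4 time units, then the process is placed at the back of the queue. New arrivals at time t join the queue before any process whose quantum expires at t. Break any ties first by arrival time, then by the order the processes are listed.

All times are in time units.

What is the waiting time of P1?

14

Gantt: | P1 0-4 | P2 4-8 | P3 8-10 | P4 10-14 | P5 14-18 | P1 18-20 | P2 20-24 | P4 24-28 | P5 28-30 | P4 30-31 |
Completion: P1=20  P2=24  P3=10  P4=31  P5=30
Waiting(P1) = turnaround − burst = 20 − 6 = 14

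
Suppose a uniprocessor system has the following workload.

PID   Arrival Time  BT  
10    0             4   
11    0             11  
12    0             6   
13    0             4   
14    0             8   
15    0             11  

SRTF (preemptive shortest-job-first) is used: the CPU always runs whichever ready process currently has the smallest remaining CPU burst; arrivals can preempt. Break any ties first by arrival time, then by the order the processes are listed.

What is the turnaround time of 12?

14

Gantt: | 10 0-4 | 13 4-8 | 12 8-14 | 14 14-22 | 11 22-33 | 15 33-44 |
Completion: 10=4  11=33  12=14  13=8  14=22  15=44
Turnaround (C−A): 10=4  11=33  12=14  13=8  14=22  15=44
Turnaround(12) = completion − arrival = 14 − 0 = 14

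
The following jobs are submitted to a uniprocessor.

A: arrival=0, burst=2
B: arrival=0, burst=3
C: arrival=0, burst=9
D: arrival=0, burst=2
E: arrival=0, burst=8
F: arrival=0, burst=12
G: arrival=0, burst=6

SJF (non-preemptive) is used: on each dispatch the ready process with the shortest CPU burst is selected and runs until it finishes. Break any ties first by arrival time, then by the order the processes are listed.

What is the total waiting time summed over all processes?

77

Schedule: | A 0-2 | D 2-4 | B 4-7 | G 7-13 | E 13-21 | C 21-30 | F 30-42 |
Completion: A=2  B=7  C=30  D=4  E=21  F=42  G=13
Waiting = turnaround − burst: A=0, B=4, C=21, D=2, E=13, F=30, G=7
Total waiting = 0 + 4 + 21 + 2 + 13 + 30 + 7 = 77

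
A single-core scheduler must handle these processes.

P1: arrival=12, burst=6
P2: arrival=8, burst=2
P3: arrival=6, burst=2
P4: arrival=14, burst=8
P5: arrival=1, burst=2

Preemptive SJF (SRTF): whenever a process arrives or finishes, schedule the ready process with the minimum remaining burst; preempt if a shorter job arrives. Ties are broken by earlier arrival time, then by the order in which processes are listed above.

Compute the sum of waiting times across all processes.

Gantt: | idle 0-1 | P5 1-3 | idle 3-6 | P3 6-8 | P2 8-10 | idle 10-12 | P1 12-18 | P4 18-26 |
Completion: P1=18  P2=10  P3=8  P4=26  P5=3
Turnaround (C−A): P1=6  P2=2  P3=2  P4=12  P5=2
Waiting = turnaround − burst: P1=0, P2=0, P3=0, P4=4, P5=0
Total waiting = 0 + 0 + 0 + 4 + 0 = 4

4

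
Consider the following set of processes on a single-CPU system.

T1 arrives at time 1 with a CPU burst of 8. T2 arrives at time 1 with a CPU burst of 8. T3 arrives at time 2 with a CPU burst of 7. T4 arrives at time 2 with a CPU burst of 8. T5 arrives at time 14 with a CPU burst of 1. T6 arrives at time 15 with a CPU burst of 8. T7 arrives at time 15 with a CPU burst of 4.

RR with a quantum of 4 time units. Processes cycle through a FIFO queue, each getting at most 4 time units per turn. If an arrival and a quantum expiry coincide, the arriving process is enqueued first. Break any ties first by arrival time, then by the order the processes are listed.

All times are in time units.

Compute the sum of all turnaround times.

Timeline: | idle 0-1 | T1 1-5 | T2 5-9 | T3 9-13 | T4 13-17 | T1 17-21 | T2 21-25 | T3 25-28 | T5 28-29 | T6 29-33 | T7 33-37 | T4 37-41 | T6 41-45 |
Completion: T1=21  T2=25  T3=28  T4=41  T5=29  T6=45  T7=37
Turnaround (C−A): T1=20  T2=24  T3=26  T4=39  T5=15  T6=30  T7=22
Turnaround = completion − arrival: T1=20, T2=24, T3=26, T4=39, T5=15, T6=30, T7=22
Total turnaround = 20 + 24 + 26 + 39 + 15 + 30 + 22 = 176

176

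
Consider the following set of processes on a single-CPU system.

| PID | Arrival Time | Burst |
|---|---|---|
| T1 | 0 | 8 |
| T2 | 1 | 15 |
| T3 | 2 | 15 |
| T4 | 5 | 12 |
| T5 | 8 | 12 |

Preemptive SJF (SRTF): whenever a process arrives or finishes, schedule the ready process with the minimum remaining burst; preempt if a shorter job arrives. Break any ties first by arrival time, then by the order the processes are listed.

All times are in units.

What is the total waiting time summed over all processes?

91

Gantt: | T1 0-8 | T4 8-20 | T5 20-32 | T2 32-47 | T3 47-62 |
Completion: T1=8  T2=47  T3=62  T4=20  T5=32
Turnaround (C−A): T1=8  T2=46  T3=60  T4=15  T5=24
Waiting = turnaround − burst: T1=0, T2=31, T3=45, T4=3, T5=12
Total waiting = 0 + 31 + 45 + 3 + 12 = 91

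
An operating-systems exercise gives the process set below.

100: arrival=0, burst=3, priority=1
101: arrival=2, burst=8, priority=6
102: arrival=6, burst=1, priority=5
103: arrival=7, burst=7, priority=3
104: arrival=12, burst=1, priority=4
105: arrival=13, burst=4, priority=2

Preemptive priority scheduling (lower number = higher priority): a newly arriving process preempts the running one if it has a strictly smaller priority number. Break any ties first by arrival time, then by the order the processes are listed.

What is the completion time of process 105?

Schedule: | 100 0-3 | 101 3-6 | 102 6-7 | 103 7-13 | 105 13-17 | 103 17-18 | 104 18-19 | 101 19-24 |
Completion: 100=3  101=24  102=7  103=18  104=19  105=17
Turnaround (C−A): 100=3  101=22  102=1  103=11  104=7  105=4

17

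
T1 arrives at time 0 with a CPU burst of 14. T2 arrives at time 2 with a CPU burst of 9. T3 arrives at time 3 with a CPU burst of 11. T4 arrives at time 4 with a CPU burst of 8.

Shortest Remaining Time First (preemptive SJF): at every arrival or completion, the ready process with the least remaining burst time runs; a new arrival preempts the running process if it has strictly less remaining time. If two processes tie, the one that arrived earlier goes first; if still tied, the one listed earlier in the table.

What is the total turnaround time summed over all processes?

Gantt: | T1 0-2 | T2 2-11 | T4 11-19 | T3 19-30 | T1 30-42 |
Completion: T1=42  T2=11  T3=30  T4=19
Turnaround (C−A): T1=42  T2=9  T3=27  T4=15
Turnaround = completion − arrival: T1=42, T2=9, T3=27, T4=15
Total turnaround = 42 + 9 + 27 + 15 = 93

93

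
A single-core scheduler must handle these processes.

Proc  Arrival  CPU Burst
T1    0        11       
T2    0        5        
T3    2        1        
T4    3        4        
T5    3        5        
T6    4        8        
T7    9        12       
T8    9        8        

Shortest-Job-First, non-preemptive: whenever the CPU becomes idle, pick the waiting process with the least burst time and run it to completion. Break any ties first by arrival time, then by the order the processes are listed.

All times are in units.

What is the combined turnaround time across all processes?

Timeline: | T2 0-5 | T3 5-6 | T4 6-10 | T5 10-15 | T6 15-23 | T8 23-31 | T1 31-42 | T7 42-54 |
Completion: T1=42  T2=5  T3=6  T4=10  T5=15  T6=23  T7=54  T8=31
Turnaround = completion − arrival: T1=42, T2=5, T3=4, T4=7, T5=12, T6=19, T7=45, T8=22
Total turnaround = 42 + 5 + 4 + 7 + 12 + 19 + 45 + 22 = 156

156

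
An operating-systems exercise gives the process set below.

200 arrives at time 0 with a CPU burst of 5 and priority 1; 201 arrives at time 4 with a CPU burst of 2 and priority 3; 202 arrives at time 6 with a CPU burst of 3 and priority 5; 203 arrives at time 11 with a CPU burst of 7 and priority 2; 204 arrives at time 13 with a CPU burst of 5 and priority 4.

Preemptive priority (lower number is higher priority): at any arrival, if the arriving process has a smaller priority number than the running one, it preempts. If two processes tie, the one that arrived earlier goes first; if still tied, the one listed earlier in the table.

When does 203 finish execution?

18

Schedule: | 200 0-5 | 201 5-7 | 202 7-10 | idle 10-11 | 203 11-18 | 204 18-23 |
Completion: 200=5  201=7  202=10  203=18  204=23
Turnaround (C−A): 200=5  201=3  202=4  203=7  204=10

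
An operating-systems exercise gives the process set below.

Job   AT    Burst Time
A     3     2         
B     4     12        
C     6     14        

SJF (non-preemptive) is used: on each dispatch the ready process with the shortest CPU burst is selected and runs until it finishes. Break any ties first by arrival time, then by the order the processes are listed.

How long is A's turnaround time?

Timeline: | idle 0-3 | A 3-5 | B 5-17 | C 17-31 |
Completion: A=5  B=17  C=31
Turnaround (C−A): A=2  B=13  C=25
Turnaround(A) = completion − arrival = 5 − 3 = 2

2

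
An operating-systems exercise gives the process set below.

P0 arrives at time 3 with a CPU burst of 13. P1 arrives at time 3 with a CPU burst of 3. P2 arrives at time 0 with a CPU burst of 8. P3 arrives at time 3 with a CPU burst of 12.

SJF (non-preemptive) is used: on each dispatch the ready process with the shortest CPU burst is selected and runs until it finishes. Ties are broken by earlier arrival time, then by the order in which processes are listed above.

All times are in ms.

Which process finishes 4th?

P0

Gantt: | P2 0-8 | P1 8-11 | P3 11-23 | P0 23-36 |
Completion: P0=36  P1=11  P2=8  P3=23
Finish order: P2 → P1 → P3 → P0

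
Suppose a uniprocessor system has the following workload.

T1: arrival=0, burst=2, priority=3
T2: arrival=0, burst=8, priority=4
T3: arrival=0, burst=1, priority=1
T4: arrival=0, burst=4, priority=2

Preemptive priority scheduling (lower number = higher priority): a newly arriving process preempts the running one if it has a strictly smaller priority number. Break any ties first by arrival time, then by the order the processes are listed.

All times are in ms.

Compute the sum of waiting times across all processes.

Schedule: | T3 0-1 | T4 1-5 | T1 5-7 | T2 7-15 |
Completion: T1=7  T2=15  T3=1  T4=5
Turnaround (C−A): T1=7  T2=15  T3=1  T4=5
Waiting = turnaround − burst: T1=5, T2=7, T3=0, T4=1
Total waiting = 5 + 7 + 0 + 1 = 13

13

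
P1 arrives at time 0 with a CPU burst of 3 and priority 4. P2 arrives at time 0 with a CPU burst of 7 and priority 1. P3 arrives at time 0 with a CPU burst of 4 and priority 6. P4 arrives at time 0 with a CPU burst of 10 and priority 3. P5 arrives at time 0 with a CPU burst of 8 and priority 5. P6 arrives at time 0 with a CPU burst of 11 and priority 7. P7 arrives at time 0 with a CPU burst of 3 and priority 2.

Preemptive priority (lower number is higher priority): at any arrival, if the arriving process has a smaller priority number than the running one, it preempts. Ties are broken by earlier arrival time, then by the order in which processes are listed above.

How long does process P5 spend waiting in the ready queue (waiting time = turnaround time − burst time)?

23

Gantt: | P2 0-7 | P7 7-10 | P4 10-20 | P1 20-23 | P5 23-31 | P3 31-35 | P6 35-46 |
Completion: P1=23  P2=7  P3=35  P4=20  P5=31  P6=46  P7=10
Waiting(P5) = turnaround − burst = 31 − 8 = 23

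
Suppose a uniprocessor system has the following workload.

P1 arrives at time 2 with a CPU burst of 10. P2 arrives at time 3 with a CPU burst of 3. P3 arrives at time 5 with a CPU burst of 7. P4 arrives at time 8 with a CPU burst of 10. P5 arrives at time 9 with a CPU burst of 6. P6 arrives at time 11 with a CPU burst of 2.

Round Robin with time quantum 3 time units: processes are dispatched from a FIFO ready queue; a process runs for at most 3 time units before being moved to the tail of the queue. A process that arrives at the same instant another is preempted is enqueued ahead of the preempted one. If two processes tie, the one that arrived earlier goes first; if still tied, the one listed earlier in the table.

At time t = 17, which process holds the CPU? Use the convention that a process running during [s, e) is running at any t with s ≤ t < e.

Schedule: | idle 0-2 | P1 2-5 | P2 5-8 | P3 8-11 | P1 11-14 | P4 14-17 | P5 17-20 | P6 20-22 | P3 22-25 | P1 25-28 | P4 28-31 | P5 31-34 | P3 34-35 | P1 35-36 | P4 36-40 |
Completion: P1=36  P2=8  P3=35  P4=40  P5=34  P6=22

P5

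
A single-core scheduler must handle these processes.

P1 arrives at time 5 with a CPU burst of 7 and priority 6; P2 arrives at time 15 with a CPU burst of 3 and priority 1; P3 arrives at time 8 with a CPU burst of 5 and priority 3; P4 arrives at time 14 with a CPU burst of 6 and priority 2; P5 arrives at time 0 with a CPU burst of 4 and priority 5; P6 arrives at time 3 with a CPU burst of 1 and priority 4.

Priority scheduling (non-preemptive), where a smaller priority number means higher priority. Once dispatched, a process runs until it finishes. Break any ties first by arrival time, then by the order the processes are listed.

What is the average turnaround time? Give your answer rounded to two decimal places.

Schedule: | P5 0-4 | P6 4-5 | P1 5-12 | P3 12-17 | P2 17-20 | P4 20-26 |
Completion: P1=12  P2=20  P3=17  P4=26  P5=4  P6=5
Turnaround (C−A): P1=7  P2=5  P3=9  P4=12  P5=4  P6=2
Turnaround times: P1=7, P2=5, P3=9, P4=12, P5=4, P6=2
Average turnaround = (7+5+9+12+4+2) / 6 = 39/6 = 6.50

6.50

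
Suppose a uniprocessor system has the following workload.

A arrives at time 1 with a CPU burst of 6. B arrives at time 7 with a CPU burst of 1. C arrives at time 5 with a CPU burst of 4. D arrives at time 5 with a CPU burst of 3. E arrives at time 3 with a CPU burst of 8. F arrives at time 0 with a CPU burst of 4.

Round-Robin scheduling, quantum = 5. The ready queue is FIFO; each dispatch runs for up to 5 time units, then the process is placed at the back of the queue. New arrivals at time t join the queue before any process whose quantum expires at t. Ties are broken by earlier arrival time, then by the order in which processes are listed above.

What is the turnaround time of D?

Gantt: | F 0-4 | A 4-9 | E 9-14 | C 14-18 | D 18-21 | B 21-22 | A 22-23 | E 23-26 |
Completion: A=23  B=22  C=18  D=21  E=26  F=4
Turnaround (C−A): A=22  B=15  C=13  D=16  E=23  F=4
Turnaround(D) = completion − arrival = 21 − 5 = 16

16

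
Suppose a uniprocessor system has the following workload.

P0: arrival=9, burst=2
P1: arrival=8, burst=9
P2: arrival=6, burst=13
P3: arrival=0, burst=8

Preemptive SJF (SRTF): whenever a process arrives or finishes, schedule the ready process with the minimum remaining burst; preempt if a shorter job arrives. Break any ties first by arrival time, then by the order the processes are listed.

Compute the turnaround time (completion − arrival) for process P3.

Timeline: | P3 0-8 | P1 8-9 | P0 9-11 | P1 11-19 | P2 19-32 |
Completion: P0=11  P1=19  P2=32  P3=8
Turnaround(P3) = completion − arrival = 8 − 0 = 8

8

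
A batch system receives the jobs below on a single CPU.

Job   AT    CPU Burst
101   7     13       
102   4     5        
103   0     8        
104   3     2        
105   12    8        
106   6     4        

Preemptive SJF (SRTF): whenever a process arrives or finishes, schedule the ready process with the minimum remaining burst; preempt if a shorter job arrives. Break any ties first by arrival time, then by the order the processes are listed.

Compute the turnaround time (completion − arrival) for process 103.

Gantt: | 103 0-3 | 104 3-5 | 103 5-10 | 106 10-14 | 102 14-19 | 105 19-27 | 101 27-40 |
Completion: 101=40  102=19  103=10  104=5  105=27  106=14
Turnaround (C−A): 101=33  102=15  103=10  104=2  105=15  106=8
Turnaround(103) = completion − arrival = 10 − 0 = 10

10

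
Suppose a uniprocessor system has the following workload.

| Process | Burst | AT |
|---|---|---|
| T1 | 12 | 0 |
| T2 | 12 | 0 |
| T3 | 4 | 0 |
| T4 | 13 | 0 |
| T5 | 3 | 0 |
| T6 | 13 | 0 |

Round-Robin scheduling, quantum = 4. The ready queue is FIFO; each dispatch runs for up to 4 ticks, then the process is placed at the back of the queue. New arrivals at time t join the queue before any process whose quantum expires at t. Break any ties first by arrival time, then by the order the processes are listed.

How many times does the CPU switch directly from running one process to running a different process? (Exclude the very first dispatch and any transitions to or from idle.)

Gantt: | T1 0-4 | T2 4-8 | T3 8-12 | T4 12-16 | T5 16-19 | T6 19-23 | T1 23-27 | T2 27-31 | T4 31-35 | T6 35-39 | T1 39-43 | T2 43-47 | T4 47-51 | T6 51-55 | T4 55-56 | T6 56-57 |
Completion: T1=43  T2=47  T3=12  T4=56  T5=19  T6=57
Turnaround (C−A): T1=43  T2=47  T3=12  T4=56  T5=19  T6=57

15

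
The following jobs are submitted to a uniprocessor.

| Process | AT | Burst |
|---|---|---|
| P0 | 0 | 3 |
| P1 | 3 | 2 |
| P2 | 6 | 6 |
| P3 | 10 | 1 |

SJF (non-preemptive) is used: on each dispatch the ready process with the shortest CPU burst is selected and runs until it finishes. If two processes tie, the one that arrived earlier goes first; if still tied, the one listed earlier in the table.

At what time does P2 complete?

12

Gantt: | P0 0-3 | P1 3-5 | idle 5-6 | P2 6-12 | P3 12-13 |
Completion: P0=3  P1=5  P2=12  P3=13
Turnaround (C−A): P0=3  P1=2  P2=6  P3=3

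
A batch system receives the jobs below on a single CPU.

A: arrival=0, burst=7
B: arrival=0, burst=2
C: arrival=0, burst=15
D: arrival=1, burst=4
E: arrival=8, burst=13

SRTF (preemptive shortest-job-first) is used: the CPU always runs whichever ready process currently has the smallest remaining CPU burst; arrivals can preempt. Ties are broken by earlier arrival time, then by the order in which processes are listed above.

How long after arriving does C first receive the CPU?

Timeline: | B 0-2 | D 2-6 | A 6-13 | E 13-26 | C 26-41 |
Completion: A=13  B=2  C=41  D=6  E=26
Turnaround (C−A): A=13  B=2  C=41  D=5  E=18
Response(C) = first start − arrival = 26 − 0 = 26

26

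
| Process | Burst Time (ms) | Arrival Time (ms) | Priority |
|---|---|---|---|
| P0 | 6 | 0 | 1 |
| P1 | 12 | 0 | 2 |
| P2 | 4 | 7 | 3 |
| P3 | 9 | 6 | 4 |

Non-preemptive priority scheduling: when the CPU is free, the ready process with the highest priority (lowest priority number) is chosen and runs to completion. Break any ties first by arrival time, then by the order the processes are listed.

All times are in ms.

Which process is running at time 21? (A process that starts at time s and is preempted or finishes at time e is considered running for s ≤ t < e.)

Schedule: | P0 0-6 | P1 6-18 | P2 18-22 | P3 22-31 |
Completion: P0=6  P1=18  P2=22  P3=31
Turnaround (C−A): P0=6  P1=18  P2=15  P3=25

P2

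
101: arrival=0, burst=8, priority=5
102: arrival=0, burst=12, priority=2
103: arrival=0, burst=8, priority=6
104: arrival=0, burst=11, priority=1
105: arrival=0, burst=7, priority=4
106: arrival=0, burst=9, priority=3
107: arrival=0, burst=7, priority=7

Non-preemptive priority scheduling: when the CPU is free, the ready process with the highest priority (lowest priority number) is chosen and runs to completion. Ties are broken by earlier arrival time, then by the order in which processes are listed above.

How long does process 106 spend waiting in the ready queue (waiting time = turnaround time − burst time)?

Schedule: | 104 0-11 | 102 11-23 | 106 23-32 | 105 32-39 | 101 39-47 | 103 47-55 | 107 55-62 |
Completion: 101=47  102=23  103=55  104=11  105=39  106=32  107=62
Waiting(106) = turnaround − burst = 32 − 9 = 23

23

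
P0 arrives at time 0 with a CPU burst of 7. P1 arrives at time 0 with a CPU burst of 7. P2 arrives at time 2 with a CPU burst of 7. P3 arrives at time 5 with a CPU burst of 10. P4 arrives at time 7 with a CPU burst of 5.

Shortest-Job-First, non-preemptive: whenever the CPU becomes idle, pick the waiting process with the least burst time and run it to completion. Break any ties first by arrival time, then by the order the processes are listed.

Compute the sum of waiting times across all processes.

50

Gantt: | P0 0-7 | P4 7-12 | P1 12-19 | P2 19-26 | P3 26-36 |
Completion: P0=7  P1=19  P2=26  P3=36  P4=12
Waiting = turnaround − burst: P0=0, P1=12, P2=17, P3=21, P4=0
Total waiting = 0 + 12 + 17 + 21 + 0 = 50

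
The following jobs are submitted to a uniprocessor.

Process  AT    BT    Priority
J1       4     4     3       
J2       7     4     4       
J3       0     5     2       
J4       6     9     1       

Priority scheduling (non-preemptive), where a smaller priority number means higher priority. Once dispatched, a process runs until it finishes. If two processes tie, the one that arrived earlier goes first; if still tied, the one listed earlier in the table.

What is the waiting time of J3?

Schedule: | J3 0-5 | J1 5-9 | J4 9-18 | J2 18-22 |
Completion: J1=9  J2=22  J3=5  J4=18
Turnaround (C−A): J1=5  J2=15  J3=5  J4=12
Waiting(J3) = turnaround − burst = 5 − 5 = 0

0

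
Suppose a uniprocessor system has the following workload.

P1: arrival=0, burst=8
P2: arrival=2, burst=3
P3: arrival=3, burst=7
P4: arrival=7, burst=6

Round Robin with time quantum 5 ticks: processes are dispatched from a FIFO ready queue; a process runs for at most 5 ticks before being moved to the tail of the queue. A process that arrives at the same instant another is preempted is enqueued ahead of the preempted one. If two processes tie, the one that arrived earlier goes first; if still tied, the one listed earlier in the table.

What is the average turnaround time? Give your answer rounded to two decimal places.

Schedule: | P1 0-5 | P2 5-8 | P3 8-13 | P1 13-16 | P4 16-21 | P3 21-23 | P4 23-24 |
Completion: P1=16  P2=8  P3=23  P4=24
Turnaround (C−A): P1=16  P2=6  P3=20  P4=17
Turnaround times: P1=16, P2=6, P3=20, P4=17
Average turnaround = (16+6+20+17) / 4 = 59/4 = 14.75

14.75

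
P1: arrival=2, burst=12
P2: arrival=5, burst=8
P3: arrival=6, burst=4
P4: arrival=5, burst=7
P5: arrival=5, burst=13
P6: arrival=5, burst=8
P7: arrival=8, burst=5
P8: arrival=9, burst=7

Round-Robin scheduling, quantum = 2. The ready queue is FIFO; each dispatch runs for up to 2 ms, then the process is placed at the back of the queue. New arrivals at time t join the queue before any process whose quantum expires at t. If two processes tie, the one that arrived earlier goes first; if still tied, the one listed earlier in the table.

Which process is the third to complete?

Gantt: | idle 0-2 | P1 2-6 | P2 6-8 | P4 8-10 | P5 10-12 | P6 12-14 | P3 14-16 | P1 16-18 | P7 18-20 | P2 20-22 | P8 22-24 | P4 24-26 | P5 26-28 | P6 28-30 | P3 30-32 | P1 32-34 | P7 34-36 | P2 36-38 | P8 38-40 | P4 40-42 | P5 42-44 | P6 44-46 | P1 46-48 | P7 48-49 | P2 49-51 | P8 51-53 | P4 53-54 | P5 54-56 | P6 56-58 | P1 58-60 | P8 60-61 | P5 61-66 |
Completion: P1=60  P2=51  P3=32  P4=54  P5=66  P6=58  P7=49  P8=61
Finish order: P3 → P7 → P2 → P4 → P6 → P1 → P8 → P5

P2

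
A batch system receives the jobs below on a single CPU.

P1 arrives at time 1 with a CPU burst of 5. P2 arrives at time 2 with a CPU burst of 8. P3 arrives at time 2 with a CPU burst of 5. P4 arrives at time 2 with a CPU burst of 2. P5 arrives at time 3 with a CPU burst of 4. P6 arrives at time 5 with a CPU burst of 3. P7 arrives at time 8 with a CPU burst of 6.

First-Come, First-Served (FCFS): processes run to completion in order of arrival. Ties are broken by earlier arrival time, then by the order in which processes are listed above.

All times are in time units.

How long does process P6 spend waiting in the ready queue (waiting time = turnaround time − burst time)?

20

Timeline: | idle 0-1 | P1 1-6 | P2 6-14 | P3 14-19 | P4 19-21 | P5 21-25 | P6 25-28 | P7 28-34 |
Completion: P1=6  P2=14  P3=19  P4=21  P5=25  P6=28  P7=34
Waiting(P6) = turnaround − burst = 23 − 3 = 20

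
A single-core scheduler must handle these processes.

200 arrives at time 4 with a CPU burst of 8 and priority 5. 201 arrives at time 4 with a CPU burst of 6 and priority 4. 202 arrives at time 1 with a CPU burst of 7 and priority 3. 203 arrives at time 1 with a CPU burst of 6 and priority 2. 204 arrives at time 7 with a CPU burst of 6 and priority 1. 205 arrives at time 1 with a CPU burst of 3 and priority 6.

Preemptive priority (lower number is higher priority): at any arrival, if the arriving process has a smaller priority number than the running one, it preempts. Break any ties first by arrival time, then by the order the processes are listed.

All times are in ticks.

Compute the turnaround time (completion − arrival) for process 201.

Gantt: | idle 0-1 | 203 1-7 | 204 7-13 | 202 13-20 | 201 20-26 | 200 26-34 | 205 34-37 |
Completion: 200=34  201=26  202=20  203=7  204=13  205=37
Turnaround(201) = completion − arrival = 26 − 4 = 22

22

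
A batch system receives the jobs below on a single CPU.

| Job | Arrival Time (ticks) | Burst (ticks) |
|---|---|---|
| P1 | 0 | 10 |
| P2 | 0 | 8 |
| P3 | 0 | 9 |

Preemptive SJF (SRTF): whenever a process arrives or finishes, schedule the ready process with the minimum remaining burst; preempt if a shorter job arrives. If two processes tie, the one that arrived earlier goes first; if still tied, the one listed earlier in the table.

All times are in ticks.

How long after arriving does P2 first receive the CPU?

0

Gantt: | P2 0-8 | P3 8-17 | P1 17-27 |
Completion: P1=27  P2=8  P3=17
Response(P2) = first start − arrival = 0 − 0 = 0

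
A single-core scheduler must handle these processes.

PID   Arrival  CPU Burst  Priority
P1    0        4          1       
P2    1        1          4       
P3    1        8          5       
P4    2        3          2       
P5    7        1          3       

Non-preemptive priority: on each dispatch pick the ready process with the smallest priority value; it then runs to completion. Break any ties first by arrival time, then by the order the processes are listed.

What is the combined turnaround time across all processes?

Schedule: | P1 0-4 | P4 4-7 | P5 7-8 | P2 8-9 | P3 9-17 |
Completion: P1=4  P2=9  P3=17  P4=7  P5=8
Turnaround (C−A): P1=4  P2=8  P3=16  P4=5  P5=1
Turnaround = completion − arrival: P1=4, P2=8, P3=16, P4=5, P5=1
Total turnaround = 4 + 8 + 16 + 5 + 1 = 34

34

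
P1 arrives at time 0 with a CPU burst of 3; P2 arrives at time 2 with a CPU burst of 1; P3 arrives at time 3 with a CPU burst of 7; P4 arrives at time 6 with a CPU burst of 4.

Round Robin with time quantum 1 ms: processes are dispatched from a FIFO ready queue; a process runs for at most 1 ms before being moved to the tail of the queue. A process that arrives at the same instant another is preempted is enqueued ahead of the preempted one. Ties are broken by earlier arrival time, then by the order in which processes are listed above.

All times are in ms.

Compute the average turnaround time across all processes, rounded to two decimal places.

6.00

Schedule: | P1 0-2 | P2 2-3 | P1 3-4 | P3 4-6 | P4 6-7 | P3 7-8 | P4 8-9 | P3 9-10 | P4 10-11 | P3 11-12 | P4 12-13 | P3 13-15 |
Completion: P1=4  P2=3  P3=15  P4=13
Turnaround (C−A): P1=4  P2=1  P3=12  P4=7
Turnaround times: P1=4, P2=1, P3=12, P4=7
Average turnaround = (4+1+12+7) / 4 = 24/4 = 6.00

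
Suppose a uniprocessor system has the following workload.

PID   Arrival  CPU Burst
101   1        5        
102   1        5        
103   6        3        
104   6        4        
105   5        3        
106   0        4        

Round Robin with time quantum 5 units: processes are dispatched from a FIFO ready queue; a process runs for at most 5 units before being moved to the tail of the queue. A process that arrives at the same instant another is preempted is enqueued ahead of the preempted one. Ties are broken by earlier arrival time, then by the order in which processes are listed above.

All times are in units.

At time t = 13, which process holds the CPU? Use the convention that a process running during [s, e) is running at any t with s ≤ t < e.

Gantt: | 106 0-4 | 101 4-9 | 102 9-14 | 105 14-17 | 103 17-20 | 104 20-24 |
Completion: 101=9  102=14  103=20  104=24  105=17  106=4
Turnaround (C−A): 101=8  102=13  103=14  104=18  105=12  106=4

102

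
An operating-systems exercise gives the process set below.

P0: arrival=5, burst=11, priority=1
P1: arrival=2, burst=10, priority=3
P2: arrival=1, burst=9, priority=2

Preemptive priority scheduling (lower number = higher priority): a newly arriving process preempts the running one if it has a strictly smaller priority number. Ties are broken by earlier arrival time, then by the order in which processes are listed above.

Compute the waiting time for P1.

Schedule: | idle 0-1 | P2 1-5 | P0 5-16 | P2 16-21 | P1 21-31 |
Completion: P0=16  P1=31  P2=21
Waiting(P1) = turnaround − burst = 29 − 10 = 19

19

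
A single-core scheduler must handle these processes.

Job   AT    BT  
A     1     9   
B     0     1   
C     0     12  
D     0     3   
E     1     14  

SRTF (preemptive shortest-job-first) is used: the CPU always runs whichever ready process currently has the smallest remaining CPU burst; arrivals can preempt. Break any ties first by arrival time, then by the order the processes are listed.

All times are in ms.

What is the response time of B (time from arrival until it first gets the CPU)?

0

Timeline: | B 0-1 | D 1-4 | A 4-13 | C 13-25 | E 25-39 |
Completion: A=13  B=1  C=25  D=4  E=39
Turnaround (C−A): A=12  B=1  C=25  D=4  E=38
Response(B) = first start − arrival = 0 − 0 = 0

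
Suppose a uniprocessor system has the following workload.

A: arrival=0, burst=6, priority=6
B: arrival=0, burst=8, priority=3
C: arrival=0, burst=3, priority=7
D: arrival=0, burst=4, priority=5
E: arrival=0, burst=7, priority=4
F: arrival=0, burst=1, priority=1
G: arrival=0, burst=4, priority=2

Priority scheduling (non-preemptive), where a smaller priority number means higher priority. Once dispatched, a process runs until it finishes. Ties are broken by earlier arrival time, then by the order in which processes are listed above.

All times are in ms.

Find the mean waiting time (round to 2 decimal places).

13.29

Schedule: | F 0-1 | G 1-5 | B 5-13 | E 13-20 | D 20-24 | A 24-30 | C 30-33 |
Completion: A=30  B=13  C=33  D=24  E=20  F=1  G=5
Turnaround (C−A): A=30  B=13  C=33  D=24  E=20  F=1  G=5
Waiting times: A=24, B=5, C=30, D=20, E=13, F=0, G=1
Average waiting = (24+5+30+20+13+0+1) / 7 = 93/7 = 13.29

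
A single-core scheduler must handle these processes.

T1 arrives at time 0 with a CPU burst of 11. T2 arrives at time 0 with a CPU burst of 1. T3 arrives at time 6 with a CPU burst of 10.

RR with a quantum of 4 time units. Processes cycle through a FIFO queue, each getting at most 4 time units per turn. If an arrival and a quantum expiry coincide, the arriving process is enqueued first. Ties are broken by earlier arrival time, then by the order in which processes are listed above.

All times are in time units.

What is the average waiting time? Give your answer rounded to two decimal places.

Schedule: | T1 0-4 | T2 4-5 | T1 5-9 | T3 9-13 | T1 13-16 | T3 16-22 |
Completion: T1=16  T2=5  T3=22
Waiting times: T1=5, T2=4, T3=6
Average waiting = (5+4+6) / 3 = 15/3 = 5.00

5.00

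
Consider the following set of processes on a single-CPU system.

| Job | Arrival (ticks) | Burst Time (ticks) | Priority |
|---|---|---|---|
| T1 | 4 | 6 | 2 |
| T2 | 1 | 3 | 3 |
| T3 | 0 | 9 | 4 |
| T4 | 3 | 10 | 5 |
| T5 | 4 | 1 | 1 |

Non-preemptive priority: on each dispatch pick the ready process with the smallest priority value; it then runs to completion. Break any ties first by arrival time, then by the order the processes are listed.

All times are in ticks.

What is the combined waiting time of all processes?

42

Timeline: | T3 0-9 | T5 9-10 | T1 10-16 | T2 16-19 | T4 19-29 |
Completion: T1=16  T2=19  T3=9  T4=29  T5=10
Turnaround (C−A): T1=12  T2=18  T3=9  T4=26  T5=6
Waiting = turnaround − burst: T1=6, T2=15, T3=0, T4=16, T5=5
Total waiting = 6 + 15 + 0 + 16 + 5 = 42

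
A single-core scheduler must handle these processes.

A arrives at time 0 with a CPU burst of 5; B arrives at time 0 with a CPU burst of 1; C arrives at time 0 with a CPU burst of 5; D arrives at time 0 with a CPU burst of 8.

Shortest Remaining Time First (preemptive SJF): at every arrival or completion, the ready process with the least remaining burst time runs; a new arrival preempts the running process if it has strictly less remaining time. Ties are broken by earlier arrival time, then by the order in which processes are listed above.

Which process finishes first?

Gantt: | B 0-1 | A 1-6 | C 6-11 | D 11-19 |
Completion: A=6  B=1  C=11  D=19
Finish order: B → A → C → D

B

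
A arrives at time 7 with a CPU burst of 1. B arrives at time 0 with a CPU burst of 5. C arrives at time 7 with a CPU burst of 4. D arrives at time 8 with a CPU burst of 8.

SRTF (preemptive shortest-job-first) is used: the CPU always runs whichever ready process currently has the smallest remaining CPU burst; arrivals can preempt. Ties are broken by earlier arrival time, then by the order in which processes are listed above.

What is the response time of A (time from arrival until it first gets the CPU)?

0

Timeline: | B 0-5 | idle 5-7 | A 7-8 | C 8-12 | D 12-20 |
Completion: A=8  B=5  C=12  D=20
Turnaround (C−A): A=1  B=5  C=5  D=12
Response(A) = first start − arrival = 7 − 7 = 0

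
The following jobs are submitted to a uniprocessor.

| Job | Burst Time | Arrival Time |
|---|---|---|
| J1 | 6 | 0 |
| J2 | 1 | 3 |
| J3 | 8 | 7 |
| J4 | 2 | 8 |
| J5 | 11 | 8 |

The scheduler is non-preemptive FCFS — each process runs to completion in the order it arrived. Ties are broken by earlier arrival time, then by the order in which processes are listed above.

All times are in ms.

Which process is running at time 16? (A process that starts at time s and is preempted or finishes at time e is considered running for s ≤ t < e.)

Timeline: | J1 0-6 | J2 6-7 | J3 7-15 | J4 15-17 | J5 17-28 |
Completion: J1=6  J2=7  J3=15  J4=17  J5=28
Turnaround (C−A): J1=6  J2=4  J3=8  J4=9  J5=20

J4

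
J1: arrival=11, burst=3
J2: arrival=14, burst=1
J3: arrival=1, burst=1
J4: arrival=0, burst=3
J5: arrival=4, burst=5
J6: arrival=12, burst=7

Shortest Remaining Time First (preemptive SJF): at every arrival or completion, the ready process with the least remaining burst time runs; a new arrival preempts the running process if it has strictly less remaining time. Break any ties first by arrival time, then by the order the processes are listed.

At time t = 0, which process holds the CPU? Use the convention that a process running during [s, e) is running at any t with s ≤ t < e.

Schedule: | J4 0-1 | J3 1-2 | J4 2-4 | J5 4-9 | idle 9-11 | J1 11-14 | J2 14-15 | J6 15-22 |
Completion: J1=14  J2=15  J3=2  J4=4  J5=9  J6=22

J4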